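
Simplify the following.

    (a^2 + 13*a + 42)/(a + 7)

a + 6

Factor: a^2 + 13*a + 42 = (a + 7)*(a + 6)
Cancel the common factor (a + 7).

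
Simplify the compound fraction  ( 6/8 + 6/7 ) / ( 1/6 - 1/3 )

-135/14

Numerator: 6/8 + 6/7 = 45/28
Denominator: 1/6 - 1/3 = -1/6
Divide: (45/28) · (-6) = -135/14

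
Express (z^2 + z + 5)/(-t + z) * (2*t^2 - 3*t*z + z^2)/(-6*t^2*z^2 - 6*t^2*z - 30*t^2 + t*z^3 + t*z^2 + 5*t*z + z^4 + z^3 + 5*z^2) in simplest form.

Factor: 2*t^2 - 3*t*z + z^2 = (-2*t + z)*(-t + z);  -6*t^2*z^2 - 6*t^2*z - 30*t^2 + t*z^3 + t*z^2 + 5*t*z + z^4 + z^3 + 5*z^2 = (3*t + z)*(z^2 + z + 5)*(-2*t + z)
Cancel the common factors (z^2 + z + 5), (-2*t + z), (-t + z).

1/(3*t + z)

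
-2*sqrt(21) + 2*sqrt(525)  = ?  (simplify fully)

2*sqrt(21) = 2*sqrt(21); 2*sqrt(525) = 10*sqrt(21)
Combine: (-2 + 10)·sqrt(21) = 8*sqrt(21)

8*sqrt(21)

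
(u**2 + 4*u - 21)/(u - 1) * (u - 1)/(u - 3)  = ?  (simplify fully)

u + 7

Factor: u**2 + 4*u - 21 = (u - 3)*(u + 7)
Cancel the common factors (u - 3), (u - 1).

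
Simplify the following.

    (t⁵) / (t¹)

t⁴

Quotient: t⁴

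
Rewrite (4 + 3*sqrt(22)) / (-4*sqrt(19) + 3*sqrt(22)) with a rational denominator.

(-6*sqrt(418) - 99 - 8*sqrt(19) - 6*sqrt(22))/53

Multiply numerator and denominator by 3*sqrt(22) + 4*sqrt(19).
Denominator becomes -106; numerator becomes 12*sqrt(22) + 16*sqrt(19) + 198 + 12*sqrt(418).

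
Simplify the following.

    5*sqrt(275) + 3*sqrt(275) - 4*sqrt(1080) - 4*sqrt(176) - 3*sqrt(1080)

-42*sqrt(30) + 24*sqrt(11)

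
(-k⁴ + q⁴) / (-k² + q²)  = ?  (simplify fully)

-k⁴ + q⁴ factors as (-k + q)*(k + q)*(k² + q²).

k² + q²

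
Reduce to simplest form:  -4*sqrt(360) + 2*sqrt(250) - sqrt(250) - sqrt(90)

-22*sqrt(10)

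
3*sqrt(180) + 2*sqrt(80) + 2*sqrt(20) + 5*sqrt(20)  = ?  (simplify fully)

3*sqrt(180) = 18*sqrt(5); 2*sqrt(80) = 8*sqrt(5); 2*sqrt(20) = 4*sqrt(5); 5*sqrt(20) = 10*sqrt(5)

40*sqrt(5)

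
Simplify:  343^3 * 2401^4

343^3 = 7^9; 2401^4 = 7^16
Combine exponents: 7^25

7^25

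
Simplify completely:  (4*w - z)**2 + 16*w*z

Expand the square and combine the 16*w*z term.

(4*w + z)**2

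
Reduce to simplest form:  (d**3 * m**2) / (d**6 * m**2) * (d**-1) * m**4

Quotient: (d**-3)
Multiply by (d**-1) * m**4: add exponents.

m**4/d**4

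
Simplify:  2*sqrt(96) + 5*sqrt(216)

38*sqrt(6)

2*sqrt(96) = 8*sqrt(6); 5*sqrt(216) = 30*sqrt(6)
Combine: (8 + 30)·sqrt(6) = 38*sqrt(6)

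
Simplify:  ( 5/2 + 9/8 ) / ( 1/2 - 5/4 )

Numerator: 5/2 + 9/8 = 29/8
Denominator: 1/2 - 5/4 = -3/4
Divide: (29/8) · (-4/3) = -29/6

-29/6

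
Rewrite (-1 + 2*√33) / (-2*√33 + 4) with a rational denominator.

Multiply numerator and denominator by 4 + 2*√33.
Denominator becomes -116; numerator becomes 6*√33 + 128.

(-64 - 3*√33)/58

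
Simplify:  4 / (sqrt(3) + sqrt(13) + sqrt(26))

Group as (sqrt(3) + sqrt(26)) + sqrt(13); multiply by (sqrt(3) + sqrt(26)) - sqrt(13), then rationalise the remaining surd.

(-13*sqrt(6) - 5*sqrt(26) + 8*sqrt(13) + 18*sqrt(3))/7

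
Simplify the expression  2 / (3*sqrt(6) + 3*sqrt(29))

(-2*sqrt(6) + 2*sqrt(29))/69

Multiply numerator and denominator by -3*sqrt(29) + 3*sqrt(6).
Denominator becomes -207; numerator becomes -6*sqrt(29) + 6*sqrt(6).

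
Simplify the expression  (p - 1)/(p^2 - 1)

1/(p + 1)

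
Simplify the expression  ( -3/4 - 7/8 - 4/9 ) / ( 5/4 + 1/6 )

-149/102

Numerator: -3/4 - 7/8 - 4/9 = -149/72
Denominator: 5/4 + 1/6 = 17/12
Divide: (-149/72) · (12/17) = -149/102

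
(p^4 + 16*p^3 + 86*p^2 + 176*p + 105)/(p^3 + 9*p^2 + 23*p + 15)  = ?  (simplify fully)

p + 7

Factor: p^4 + 16*p^3 + 86*p^2 + 176*p + 105 = (p + 5)*(p + 1)*(p + 7)*(p + 3);  p^3 + 9*p^2 + 23*p + 15 = (p + 1)*(p + 5)*(p + 3)
Cancel the common factors (p + 5), (p + 1), (p + 3).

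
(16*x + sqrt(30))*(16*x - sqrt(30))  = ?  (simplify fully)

Difference of squares with P = 16*x, Q = sqrt(30).

256*x**2 - 30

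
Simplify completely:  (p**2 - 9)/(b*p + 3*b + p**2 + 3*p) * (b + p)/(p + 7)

(p - 3)/(p + 7)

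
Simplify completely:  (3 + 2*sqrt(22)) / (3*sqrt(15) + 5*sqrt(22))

(-6*sqrt(330) - 9*sqrt(15) + 15*sqrt(22) + 220)/415

Multiply numerator and denominator by -3*sqrt(15) + 5*sqrt(22).
Denominator becomes 415; numerator becomes -6*sqrt(330) - 9*sqrt(15) + 15*sqrt(22) + 220.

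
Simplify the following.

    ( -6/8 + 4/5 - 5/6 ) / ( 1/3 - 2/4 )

Numerator: -6/8 + 4/5 - 5/6 = -47/60
Denominator: 1/3 - 2/4 = -1/6
Divide: (-47/60) · (-6) = 47/10

47/10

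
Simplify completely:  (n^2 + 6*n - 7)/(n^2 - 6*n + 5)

(n + 7)/(n - 5)

Factor: n^2 + 6*n - 7 = (n - 1)*(n + 7);  n^2 - 6*n + 5 = (n - 5)*(n - 1)
Cancel the common factor (n - 1).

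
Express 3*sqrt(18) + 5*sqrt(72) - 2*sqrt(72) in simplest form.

3*sqrt(18) = 9*sqrt(2); 5*sqrt(72) = 30*sqrt(2); 2*sqrt(72) = 12*sqrt(2)
Combine: (9 + 30 - 12)·sqrt(2) = 27*sqrt(2)

27*sqrt(2)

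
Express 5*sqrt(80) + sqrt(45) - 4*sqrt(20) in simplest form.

15*sqrt(5)

5*sqrt(80) = 20*sqrt(5); sqrt(45) = 3*sqrt(5); 4*sqrt(20) = 8*sqrt(5)
Combine: (20 + 3 - 8)·sqrt(5) = 15*sqrt(5)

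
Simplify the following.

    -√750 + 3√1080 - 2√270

7*√30

√750 = 5*√30; 3√1080 = 18*√30; 2√270 = 6*√30
Combine: (-5 + 18 - 6)·√30 = 7*√30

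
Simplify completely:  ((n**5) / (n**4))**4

n**4

Inside the bracket: n**1
Raise to the power 4: n**4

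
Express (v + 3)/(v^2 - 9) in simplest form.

1/(v - 3)

Factor: v^2 - 9 = (v - 3)*(v + 3)
Cancel the common factor (v + 3).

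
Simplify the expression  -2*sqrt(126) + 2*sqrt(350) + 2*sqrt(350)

2*sqrt(126) = 6*sqrt(14); 2*sqrt(350) = 10*sqrt(14); 2*sqrt(350) = 10*sqrt(14)
Combine: (-6 + 10 + 10)·sqrt(14) = 14*sqrt(14)

14*sqrt(14)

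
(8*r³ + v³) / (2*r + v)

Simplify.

Factor as (a+b)(a^2-ab+b^2) with a=v, b=(2*r).

4*r² - 2*r*v + v²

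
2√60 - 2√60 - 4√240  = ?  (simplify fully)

-16*√15

2√60 = 4*√15; 2√60 = 4*√15; 4√240 = 16*√15
Combine: (4 - 4 - 16)·√15 = -16*√15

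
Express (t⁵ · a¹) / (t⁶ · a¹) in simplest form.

Quotient: (t^-1)

1/t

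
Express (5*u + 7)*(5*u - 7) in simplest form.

25*u**2 - 49

Product of conjugates: (P+Q)(P-Q) = P**2 - Q**2.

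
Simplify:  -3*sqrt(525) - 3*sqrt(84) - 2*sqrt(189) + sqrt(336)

3*sqrt(525) = 15*sqrt(21); 3*sqrt(84) = 6*sqrt(21); 2*sqrt(189) = 6*sqrt(21); sqrt(336) = 4*sqrt(21)
Combine: (-15 - 6 - 6 + 4)·sqrt(21) = -23*sqrt(21)

-23*sqrt(21)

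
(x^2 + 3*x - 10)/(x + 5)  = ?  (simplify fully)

Factor: x^2 + 3*x - 10 = (x - 2)*(x + 5)
Cancel the common factor (x + 5).

x - 2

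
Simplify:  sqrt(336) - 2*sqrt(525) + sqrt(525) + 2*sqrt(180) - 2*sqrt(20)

sqrt(336) = 4*sqrt(21); 2*sqrt(525) = 10*sqrt(21); sqrt(525) = 5*sqrt(21); 2*sqrt(180) = 12*sqrt(5); 2*sqrt(20) = 4*sqrt(5)

-sqrt(21) + 8*sqrt(5)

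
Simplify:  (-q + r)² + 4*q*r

(q + r)²

Expanding gives q² + 2*q*r + r², a perfect square.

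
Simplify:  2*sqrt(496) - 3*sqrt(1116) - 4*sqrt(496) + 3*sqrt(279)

2*sqrt(496) = 8*sqrt(31); 3*sqrt(1116) = 18*sqrt(31); 4*sqrt(496) = 16*sqrt(31); 3*sqrt(279) = 9*sqrt(31)
Combine: (8 - 18 - 16 + 9)·sqrt(31) = -17*sqrt(31)

-17*sqrt(31)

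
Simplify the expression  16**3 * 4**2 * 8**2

2**22

16**3 = 2**12; 4**2 = 2**4; 8**2 = 2**6
Combine exponents: 2**22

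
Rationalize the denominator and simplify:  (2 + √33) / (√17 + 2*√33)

Multiply numerator and denominator by -√17 + 2*√33.
Denominator becomes 115; numerator becomes -√561 - 2*√17 + 4*√33 + 66.

(-√561 - 2*√17 + 4*√33 + 66)/115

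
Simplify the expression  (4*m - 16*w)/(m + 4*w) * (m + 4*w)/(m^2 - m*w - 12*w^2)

4/(m + 3*w)

Factor: 4*m - 16*w = 4*(m - 4*w);  m^2 - m*w - 12*w^2 = (m - 4*w)*(m + 3*w)
Cancel the common factors (m - 4*w), (m + 4*w).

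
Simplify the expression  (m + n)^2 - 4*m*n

(m - n)^2

After expansion: m^2 - 2*m*n + n^2 — a perfect-square trinomial.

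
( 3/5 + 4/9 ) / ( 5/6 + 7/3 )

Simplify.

94/285

Numerator: 3/5 + 4/9 = 47/45
Denominator: 5/6 + 7/3 = 19/6
Divide: (47/45) · (6/19) = 94/285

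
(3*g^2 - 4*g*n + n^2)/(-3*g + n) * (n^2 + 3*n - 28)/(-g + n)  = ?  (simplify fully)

n^2 + 3*n - 28

Factor: 3*g^2 - 4*g*n + n^2 = (-3*g + n)*(-g + n);  n^2 + 3*n - 28 = (n - 4)*(n + 7)
Cancel the common factors (-3*g + n), (-g + n).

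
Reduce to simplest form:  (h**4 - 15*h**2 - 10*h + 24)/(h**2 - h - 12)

Factor: h**4 - 15*h**2 - 10*h + 24 = (h - 1)*(h + 3)*(h - 4)*(h + 2);  h**2 - h - 12 = (h + 3)*(h - 4)
Cancel the common factors (h - 4), (h + 3).

h**2 + h - 2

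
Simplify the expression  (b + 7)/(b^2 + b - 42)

1/(b - 6)

Factor: b^2 + b - 42 = (b + 7)*(b - 6)
Cancel the common factor (b + 7).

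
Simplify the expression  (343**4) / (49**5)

7**2

343**4 = 7**12; 49**5 = 7**10
Combine exponents: 7**2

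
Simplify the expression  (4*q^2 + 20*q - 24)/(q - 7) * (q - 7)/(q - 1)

Factor: 4*q^2 + 20*q - 24 = 4*(q - 1)*(q + 6)
Cancel the common factors (q - 1), (q - 7).

4*q + 24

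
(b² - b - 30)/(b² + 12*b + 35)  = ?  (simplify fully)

Factor: b² - b - 30 = (b + 5)·(b - 6);  b² + 12*b + 35 = (b + 7)·(b + 5)
Cancel the common factor (b + 5).

(b - 6)/(b + 7)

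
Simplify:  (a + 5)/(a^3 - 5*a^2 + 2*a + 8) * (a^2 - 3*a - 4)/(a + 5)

Factor: a^3 - 5*a^2 + 2*a + 8 = (a + 1)*(a - 2)*(a - 4);  a^2 - 3*a - 4 = (a + 1)*(a - 4)
Cancel the common factors (a - 4), (a + 1), (a + 5).

1/(a - 2)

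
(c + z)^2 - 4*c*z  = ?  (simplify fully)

(c - z)^2

Expanding gives c^2 - 2*c*z + z^2, a perfect square.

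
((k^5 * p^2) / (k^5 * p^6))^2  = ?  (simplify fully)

p^(-8)

Inside the bracket: (p^-4)
Raise to the power 2: (p^-8)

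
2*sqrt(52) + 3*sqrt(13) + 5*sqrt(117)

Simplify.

22*sqrt(13)

2*sqrt(52) = 4*sqrt(13); 3*sqrt(13) = 3*sqrt(13); 5*sqrt(117) = 15*sqrt(13)
Combine: (4 + 3 + 15)·sqrt(13) = 22*sqrt(13)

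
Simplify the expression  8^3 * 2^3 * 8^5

8^3 = 2^9; 2^3 = 2^3; 8^5 = 2^15
Combine exponents: 2^27

2^27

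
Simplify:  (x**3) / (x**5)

Quotient: (x**-2)

x**(-2)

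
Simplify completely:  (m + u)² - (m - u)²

4*m*u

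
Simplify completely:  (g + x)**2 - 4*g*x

After expansion: g**2 - 2*g*x + x**2 — a perfect-square trinomial.

(g - x)**2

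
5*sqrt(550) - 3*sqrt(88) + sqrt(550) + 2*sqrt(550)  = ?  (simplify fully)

34*sqrt(22)

5*sqrt(550) = 25*sqrt(22); 3*sqrt(88) = 6*sqrt(22); sqrt(550) = 5*sqrt(22); 2*sqrt(550) = 10*sqrt(22)
Combine: (25 - 6 + 5 + 10)·sqrt(22) = 34*sqrt(22)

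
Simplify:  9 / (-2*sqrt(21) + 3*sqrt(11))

(6*sqrt(21) + 9*sqrt(11))/5

Multiply numerator and denominator by 2*sqrt(21) + 3*sqrt(11).
Denominator becomes 15; numerator becomes 18*sqrt(21) + 27*sqrt(11).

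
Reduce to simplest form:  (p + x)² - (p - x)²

Only the odd-power cross terms survive.

4*p*x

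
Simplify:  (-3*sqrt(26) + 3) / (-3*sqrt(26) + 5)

(6*sqrt(26) + 219)/209

Multiply numerator and denominator by 5 + 3*sqrt(26).
Denominator becomes -209; numerator becomes -219 - 6*sqrt(26).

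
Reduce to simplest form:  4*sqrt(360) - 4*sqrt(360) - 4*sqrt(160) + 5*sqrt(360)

14*sqrt(10)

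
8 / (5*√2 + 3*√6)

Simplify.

-10*√2 + 6*√6

Multiply numerator and denominator by -5*√2 + 3*√6.
Denominator becomes 4; numerator becomes -40*√2 + 24*√6.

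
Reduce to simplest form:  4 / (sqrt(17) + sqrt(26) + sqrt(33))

Group as (sqrt(26) + sqrt(33)) + sqrt(17); multiply by (sqrt(26) + sqrt(33)) - sqrt(17), then rationalise the remaining surd.

(-2*sqrt(14586) + 10*sqrt(33) + 24*sqrt(26) + 42*sqrt(17))/417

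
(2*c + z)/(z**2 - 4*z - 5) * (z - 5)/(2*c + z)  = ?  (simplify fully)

1/(z + 1)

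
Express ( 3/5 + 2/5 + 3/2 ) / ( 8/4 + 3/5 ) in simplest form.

25/26

Numerator: 3/5 + 2/5 + 3/2 = 5/2
Denominator: 8/4 + 3/5 = 13/5
Divide: (5/2) · (5/13) = 25/26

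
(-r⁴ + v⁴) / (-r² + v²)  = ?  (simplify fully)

r² + v²

Difference of fourth powers: factor out (-r² + v²).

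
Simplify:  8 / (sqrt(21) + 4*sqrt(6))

Multiply numerator and denominator by -4*sqrt(6) + sqrt(21).
Denominator becomes -75; numerator becomes -32*sqrt(6) + 8*sqrt(21).

(-8*sqrt(21) + 32*sqrt(6))/75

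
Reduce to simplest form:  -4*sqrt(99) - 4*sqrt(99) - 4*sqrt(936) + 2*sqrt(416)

-16*sqrt(26) - 24*sqrt(11)

4*sqrt(99) = 12*sqrt(11); 4*sqrt(99) = 12*sqrt(11); 4*sqrt(936) = 24*sqrt(26); 2*sqrt(416) = 8*sqrt(26)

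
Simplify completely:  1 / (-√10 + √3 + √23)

(-8*√10 - 5*√23 + 15*√3 + √690)/10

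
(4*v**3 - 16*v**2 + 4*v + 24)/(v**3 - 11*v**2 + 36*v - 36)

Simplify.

(4*v + 4)/(v - 6)

Factor: 4*v**3 - 16*v**2 + 4*v + 24 = 4*(v + 1)*(v - 3)*(v - 2);  v**3 - 11*v**2 + 36*v - 36 = (v - 6)*(v - 3)*(v - 2)
Cancel the common factors (v - 3), (v - 2).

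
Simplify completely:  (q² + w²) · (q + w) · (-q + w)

-q⁴ + w⁴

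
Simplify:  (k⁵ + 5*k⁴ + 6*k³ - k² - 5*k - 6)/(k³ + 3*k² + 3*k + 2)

k² + 2*k - 3

Factor: k⁵ + 5*k⁴ + 6*k³ - k² - 5*k - 6 = (k - 1)·(k² + k + 1)·(k + 2)·(k + 3);  k³ + 3*k² + 3*k + 2 = (k² + k + 1)·(k + 2)
Cancel the common factors (k² + k + 1), (k + 2).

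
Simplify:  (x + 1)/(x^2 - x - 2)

Factor: x^2 - x - 2 = (x - 2)*(x + 1)
Cancel the common factor (x + 1).

1/(x - 2)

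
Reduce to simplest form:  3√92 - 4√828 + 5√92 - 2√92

3√92 = 6*√23; 4√828 = 24*√23; 5√92 = 10*√23; 2√92 = 4*√23
Combine: (6 - 24 + 10 - 4)·√23 = -12*√23

-12*√23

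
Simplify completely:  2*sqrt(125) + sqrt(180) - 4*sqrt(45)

4*sqrt(5)

2*sqrt(125) = 10*sqrt(5); sqrt(180) = 6*sqrt(5); 4*sqrt(45) = 12*sqrt(5)
Combine: (10 + 6 - 12)·sqrt(5) = 4*sqrt(5)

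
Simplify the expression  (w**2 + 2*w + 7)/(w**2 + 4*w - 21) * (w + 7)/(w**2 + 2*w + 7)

1/(w - 3)

Factor: w**2 + 4*w - 21 = (w + 7)*(w - 3)
Cancel the common factors (w**2 + 2*w + 7), (w + 7).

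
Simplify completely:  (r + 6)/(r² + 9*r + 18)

Factor: r² + 9*r + 18 = (r + 3)·(r + 6)
Cancel the common factor (r + 6).

1/(r + 3)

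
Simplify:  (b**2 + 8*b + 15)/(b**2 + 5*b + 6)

Factor: b**2 + 8*b + 15 = (b + 5)*(b + 3);  b**2 + 5*b + 6 = (b + 3)*(b + 2)
Cancel the common factor (b + 3).

(b + 5)/(b + 2)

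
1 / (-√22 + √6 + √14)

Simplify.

(√22 + 7*√14 + 15*√6 + 2*√462)/166

Group as (√6 + √14) - √22; multiply by (√6 + √14) + √22, then rationalise the remaining surd.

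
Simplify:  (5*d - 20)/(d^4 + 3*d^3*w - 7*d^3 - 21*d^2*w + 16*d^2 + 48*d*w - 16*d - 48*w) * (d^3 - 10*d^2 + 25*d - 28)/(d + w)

Factor: 5*d - 20 = 5*(d - 4);  d^4 + 3*d^3*w - 7*d^3 - 21*d^2*w + 16*d^2 + 48*d*w - 16*d - 48*w = (d - 4)*(d + 3*w)*(d^2 - 3*d + 4);  d^3 - 10*d^2 + 25*d - 28 = (d^2 - 3*d + 4)*(d - 7)
Cancel the common factors (d^2 - 3*d + 4), (d - 4).

(5*d - 35)/(d^2 + 4*d*w + 3*w^2)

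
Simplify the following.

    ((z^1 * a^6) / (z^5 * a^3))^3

Inside the bracket: (z^-4) * a^3
Raise to the power 3: (z^-12) * a^9

a^9/z^12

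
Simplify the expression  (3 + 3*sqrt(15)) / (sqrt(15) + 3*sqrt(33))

(-15 - sqrt(15) + 3*sqrt(33) + 9*sqrt(55))/94

Multiply numerator and denominator by -3*sqrt(33) + sqrt(15).
Denominator becomes -282; numerator becomes -27*sqrt(55) - 9*sqrt(33) + 3*sqrt(15) + 45.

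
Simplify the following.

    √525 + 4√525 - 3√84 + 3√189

28*√21

√525 = 5*√21; 4√525 = 20*√21; 3√84 = 6*√21; 3√189 = 9*√21
Combine: (5 + 20 - 6 + 9)·√21 = 28*√21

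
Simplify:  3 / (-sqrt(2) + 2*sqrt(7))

(3*sqrt(2) + 6*sqrt(7))/26

Multiply numerator and denominator by sqrt(2) + 2*sqrt(7).
Denominator becomes 26; numerator becomes 3*sqrt(2) + 6*sqrt(7).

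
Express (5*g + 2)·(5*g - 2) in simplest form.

25*g² - 4

(5*g)^2 - (2)^2 = 25*g² - 4.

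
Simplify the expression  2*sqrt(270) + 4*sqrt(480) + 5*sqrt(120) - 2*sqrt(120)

28*sqrt(30)

2*sqrt(270) = 6*sqrt(30); 4*sqrt(480) = 16*sqrt(30); 5*sqrt(120) = 10*sqrt(30); 2*sqrt(120) = 4*sqrt(30)
Combine: (6 + 16 + 10 - 4)·sqrt(30) = 28*sqrt(30)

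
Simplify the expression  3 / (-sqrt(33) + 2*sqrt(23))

Multiply numerator and denominator by sqrt(33) + 2*sqrt(23).
Denominator becomes 59; numerator becomes 3*sqrt(33) + 6*sqrt(23).

(3*sqrt(33) + 6*sqrt(23))/59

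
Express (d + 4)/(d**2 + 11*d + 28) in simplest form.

1/(d + 7)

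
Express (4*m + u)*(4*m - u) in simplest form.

(4*m)^2 - (u)^2 = 16*m^2 - u^2.

16*m^2 - u^2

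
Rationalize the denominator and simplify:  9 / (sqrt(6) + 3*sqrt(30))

(-3*sqrt(6) + 9*sqrt(30))/88

Multiply numerator and denominator by -3*sqrt(30) + sqrt(6).
Denominator becomes -264; numerator becomes -27*sqrt(30) + 9*sqrt(6).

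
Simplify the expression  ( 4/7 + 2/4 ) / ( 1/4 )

30/7

Numerator: 4/7 + 2/4 = 15/14
Denominator: 1/4 = 1/4
Divide: (15/14) · (4) = 30/7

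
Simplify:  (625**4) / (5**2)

5**14

625**4 = 5**16; 5**2 = 5**2
Combine exponents: 5**14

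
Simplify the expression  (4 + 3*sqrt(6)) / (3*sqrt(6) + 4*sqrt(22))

(-27 - 6*sqrt(6) + 8*sqrt(22) + 12*sqrt(33))/149

Multiply numerator and denominator by -4*sqrt(22) + 3*sqrt(6).
Denominator becomes -298; numerator becomes -24*sqrt(33) - 16*sqrt(22) + 12*sqrt(6) + 54.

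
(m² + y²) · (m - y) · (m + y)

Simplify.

m⁴ - y⁴

Telescope via difference of squares: (m+y)(m-y) = m² - y², then repeat with the next factor.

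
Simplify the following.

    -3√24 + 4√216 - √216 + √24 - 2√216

2*√6

3√24 = 6*√6; 4√216 = 24*√6; √216 = 6*√6; √24 = 2*√6; 2√216 = 12*√6
Combine: (-6 + 24 - 6 + 2 - 12)·√6 = 2*√6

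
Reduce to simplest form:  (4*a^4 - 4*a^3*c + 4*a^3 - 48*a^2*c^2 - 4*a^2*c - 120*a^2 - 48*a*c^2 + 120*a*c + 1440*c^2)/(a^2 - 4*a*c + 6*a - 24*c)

Factor: 4*a^4 - 4*a^3*c + 4*a^3 - 48*a^2*c^2 - 4*a^2*c - 120*a^2 - 48*a*c^2 + 120*a*c + 1440*c^2 = 4*(a - 5)*(a + 6)*(a + 3*c)*(a - 4*c);  a^2 - 4*a*c + 6*a - 24*c = (a - 4*c)*(a + 6)
Cancel the common factors (a - 4*c), (a + 6).

4*a^2 + 12*a*c - 20*a - 60*c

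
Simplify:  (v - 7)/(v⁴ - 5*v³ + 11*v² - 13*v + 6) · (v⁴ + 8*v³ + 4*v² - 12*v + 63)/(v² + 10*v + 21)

Factor: v⁴ - 5*v³ + 11*v² - 13*v + 6 = (v - 2)·(v - 1)·(v² - 2*v + 3);  v⁴ + 8*v³ + 4*v² - 12*v + 63 = (v² - 2*v + 3)·(v + 7)·(v + 3);  v² + 10*v + 21 = (v + 7)·(v + 3)
Cancel the common factors (v² - 2*v + 3), (v + 3), (v + 7).

(v - 7)/(v² - 3*v + 2)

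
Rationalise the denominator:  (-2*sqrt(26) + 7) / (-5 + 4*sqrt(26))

(-173 + 18*sqrt(26))/391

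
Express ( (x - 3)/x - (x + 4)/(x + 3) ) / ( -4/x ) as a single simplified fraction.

(4*x + 9)/(4*x + 12)

Numerator: (x - 3)/x - (x + 4)/(x + 3) = (-4*x - 9)/(x² + 3*x)
Denominator: -4/x = -4/x
Divide: ((-4*x - 9)/(x² + 3*x)) · (-x/4) = (4*x + 9)/(4*x + 12)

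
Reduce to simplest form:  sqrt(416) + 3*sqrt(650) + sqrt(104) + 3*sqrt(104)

sqrt(416) = 4*sqrt(26); 3*sqrt(650) = 15*sqrt(26); sqrt(104) = 2*sqrt(26); 3*sqrt(104) = 6*sqrt(26)
Combine: (4 + 15 + 2 + 6)·sqrt(26) = 27*sqrt(26)

27*sqrt(26)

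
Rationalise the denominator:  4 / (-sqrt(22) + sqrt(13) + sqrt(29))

Group as (sqrt(13) + sqrt(29)) - sqrt(22); multiply by (sqrt(13) + sqrt(29)) + sqrt(22), then rationalise the remaining surd.

(-20*sqrt(22) + 6*sqrt(29) + 38*sqrt(13) + 2*sqrt(8294))/277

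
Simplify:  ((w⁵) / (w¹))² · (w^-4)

w⁴

Inside the bracket: w⁴
Raise to the power 2: w⁸
Multiply by (w^-4): add exponents.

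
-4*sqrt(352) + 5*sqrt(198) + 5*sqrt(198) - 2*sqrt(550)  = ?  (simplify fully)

4*sqrt(22)

4*sqrt(352) = 16*sqrt(22); 5*sqrt(198) = 15*sqrt(22); 5*sqrt(198) = 15*sqrt(22); 2*sqrt(550) = 10*sqrt(22)
Combine: (-16 + 15 + 15 - 10)·sqrt(22) = 4*sqrt(22)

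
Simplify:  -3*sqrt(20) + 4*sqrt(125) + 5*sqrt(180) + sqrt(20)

3*sqrt(20) = 6*sqrt(5); 4*sqrt(125) = 20*sqrt(5); 5*sqrt(180) = 30*sqrt(5); sqrt(20) = 2*sqrt(5)
Combine: (-6 + 20 + 30 + 2)·sqrt(5) = 46*sqrt(5)

46*sqrt(5)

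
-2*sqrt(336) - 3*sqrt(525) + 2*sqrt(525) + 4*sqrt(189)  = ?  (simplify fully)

2*sqrt(336) = 8*sqrt(21); 3*sqrt(525) = 15*sqrt(21); 2*sqrt(525) = 10*sqrt(21); 4*sqrt(189) = 12*sqrt(21)
Combine: (-8 - 15 + 10 + 12)·sqrt(21) = -sqrt(21)

-sqrt(21)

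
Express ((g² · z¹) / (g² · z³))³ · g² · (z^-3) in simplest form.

g²/z⁹

Inside the bracket: (z^-2)
Raise to the power 3: (z^-6)
Multiply by g² · (z^-3): add exponents.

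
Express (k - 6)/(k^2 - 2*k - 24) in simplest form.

Factor: k^2 - 2*k - 24 = (k + 4)*(k - 6)
Cancel the common factor (k - 6).

1/(k + 4)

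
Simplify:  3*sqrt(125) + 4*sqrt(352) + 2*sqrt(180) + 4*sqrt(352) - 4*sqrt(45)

3*sqrt(125) = 15*sqrt(5); 4*sqrt(352) = 16*sqrt(22); 2*sqrt(180) = 12*sqrt(5); 4*sqrt(352) = 16*sqrt(22); 4*sqrt(45) = 12*sqrt(5)

15*sqrt(5) + 32*sqrt(22)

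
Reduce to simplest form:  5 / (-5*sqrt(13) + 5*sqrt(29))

Multiply numerator and denominator by 5*sqrt(13) + 5*sqrt(29).
Denominator becomes 400; numerator becomes 25*sqrt(13) + 25*sqrt(29).

(sqrt(13) + sqrt(29))/16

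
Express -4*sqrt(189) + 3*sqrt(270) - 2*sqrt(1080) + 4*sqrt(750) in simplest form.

-12*sqrt(21) + 17*sqrt(30)

4*sqrt(189) = 12*sqrt(21); 3*sqrt(270) = 9*sqrt(30); 2*sqrt(1080) = 12*sqrt(30); 4*sqrt(750) = 20*sqrt(30)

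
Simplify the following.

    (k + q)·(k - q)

k² - q²

Difference of squares with P = k, Q = q.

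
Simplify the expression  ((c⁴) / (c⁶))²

Inside the bracket: (c^-2)
Raise to the power 2: (c^-4)

c^(-4)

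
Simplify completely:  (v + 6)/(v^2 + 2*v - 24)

Factor: v^2 + 2*v - 24 = (v - 4)*(v + 6)
Cancel the common factor (v + 6).

1/(v - 4)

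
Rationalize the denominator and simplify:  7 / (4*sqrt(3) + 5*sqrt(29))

(-28*sqrt(3) + 35*sqrt(29))/677

Multiply numerator and denominator by -4*sqrt(3) + 5*sqrt(29).
Denominator becomes 677; numerator becomes -28*sqrt(3) + 35*sqrt(29).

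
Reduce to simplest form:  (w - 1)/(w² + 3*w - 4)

Factor: w² + 3*w - 4 = (w - 1)·(w + 4)
Cancel the common factor (w - 1).

1/(w + 4)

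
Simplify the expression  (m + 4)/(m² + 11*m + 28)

Factor: m² + 11*m + 28 = (m + 7)·(m + 4)
Cancel the common factor (m + 4).

1/(m + 7)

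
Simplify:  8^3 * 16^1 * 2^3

2^16

8^3 = 2^9; 16^1 = 2^4; 2^3 = 2^3
Combine exponents: 2^16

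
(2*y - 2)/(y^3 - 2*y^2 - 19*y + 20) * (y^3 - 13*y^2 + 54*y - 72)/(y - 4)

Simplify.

(2*y^2 - 18*y + 36)/(y^2 - y - 20)

Factor: 2*y - 2 = 2*(y - 1);  y^3 - 2*y^2 - 19*y + 20 = (y - 1)*(y - 5)*(y + 4);  y^3 - 13*y^2 + 54*y - 72 = (y - 6)*(y - 3)*(y - 4)
Cancel the common factors (y - 1), (y - 4).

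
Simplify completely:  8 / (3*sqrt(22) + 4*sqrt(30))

(-12*sqrt(22) + 16*sqrt(30))/141

Multiply numerator and denominator by -3*sqrt(22) + 4*sqrt(30).
Denominator becomes 282; numerator becomes -24*sqrt(22) + 32*sqrt(30).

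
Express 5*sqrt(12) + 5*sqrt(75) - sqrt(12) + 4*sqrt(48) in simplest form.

49*sqrt(3)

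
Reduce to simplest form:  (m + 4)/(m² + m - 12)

1/(m - 3)

Factor: m² + m - 12 = (m + 4)·(m - 3)
Cancel the common factor (m + 4).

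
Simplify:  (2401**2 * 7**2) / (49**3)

2401**2 = 7**8; 7**2 = 7**2; 49**3 = 7**6
Combine exponents: 7**4

7**4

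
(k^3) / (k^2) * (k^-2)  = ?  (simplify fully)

1/k

Quotient: k^1
Multiply by (k^-2): add exponents.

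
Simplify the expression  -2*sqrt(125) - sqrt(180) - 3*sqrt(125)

2*sqrt(125) = 10*sqrt(5); sqrt(180) = 6*sqrt(5); 3*sqrt(125) = 15*sqrt(5)
Combine: (-10 - 6 - 15)·sqrt(5) = -31*sqrt(5)

-31*sqrt(5)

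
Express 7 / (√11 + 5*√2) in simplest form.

(-7*√11 + 35*√2)/39

Multiply numerator and denominator by -√11 + 5*√2.
Denominator becomes 39; numerator becomes -7*√11 + 35*√2.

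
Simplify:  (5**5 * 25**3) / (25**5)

5**1

5**5 = 5**5; 25**3 = 5**6; 25**5 = 5**10
Combine exponents: 5**1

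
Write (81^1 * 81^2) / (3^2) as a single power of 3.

81^1 = 3^4; 81^2 = 3^8; 3^2 = 3^2
Combine exponents: 3^10

3^10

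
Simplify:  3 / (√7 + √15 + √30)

(-45*√14 - 12*√30 + 33*√15 + 57*√7)/178

Group as (√15 + √30) + √7; multiply by (√15 + √30) - √7, then rationalise the remaining surd.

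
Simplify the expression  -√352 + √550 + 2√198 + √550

√352 = 4*√22; √550 = 5*√22; 2√198 = 6*√22; √550 = 5*√22
Combine: (-4 + 5 + 6 + 5)·√22 = 12*√22

12*√22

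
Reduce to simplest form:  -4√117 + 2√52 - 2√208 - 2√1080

-12*√30 - 16*√13

4√117 = 12*√13; 2√52 = 4*√13; 2√208 = 8*√13; 2√1080 = 12*√30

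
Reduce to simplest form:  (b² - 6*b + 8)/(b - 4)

b - 2

Factor: b² - 6*b + 8 = (b - 2)·(b - 4)
Cancel the common factor (b - 4).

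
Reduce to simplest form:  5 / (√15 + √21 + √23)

Group as (√21 + √23) + √15; multiply by (√21 + √23) - √15, then rationalise the remaining surd.

(-30*√805 + 65*√23 + 85*√21 + 145*√15)/1091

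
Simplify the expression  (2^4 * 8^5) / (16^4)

2^4 = 2^4; 8^5 = 2^15; 16^4 = 2^16
Combine exponents: 2^3

2^3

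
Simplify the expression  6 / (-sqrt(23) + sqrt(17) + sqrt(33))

(-54*sqrt(23) + 14*sqrt(33) + 78*sqrt(17) + 4*sqrt(12903))/505

Group as (sqrt(17) + sqrt(33)) - sqrt(23); multiply by (sqrt(17) + sqrt(33)) + sqrt(23), then rationalise the remaining surd.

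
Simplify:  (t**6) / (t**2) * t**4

t**8

Quotient: t**4
Multiply by t**4: add exponents.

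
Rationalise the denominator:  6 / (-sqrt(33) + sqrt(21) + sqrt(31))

Group as (sqrt(21) + sqrt(31)) - sqrt(33); multiply by (sqrt(21) + sqrt(31)) + sqrt(33), then rationalise the remaining surd.

(-114*sqrt(33) + 138*sqrt(31) + 258*sqrt(21) + 36*sqrt(2387))/2243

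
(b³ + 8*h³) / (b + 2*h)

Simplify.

b^3 + (2*h)^3 = (b + 2*h)(b² - 2*b*h + 4*h²).

b² - 2*b*h + 4*h²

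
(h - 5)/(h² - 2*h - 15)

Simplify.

1/(h + 3)

Factor: h² - 2*h - 15 = (h + 3)·(h - 5)
Cancel the common factor (h - 5).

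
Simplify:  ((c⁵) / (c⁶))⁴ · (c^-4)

Inside the bracket: (c^-1)
Raise to the power 4: (c^-4)
Multiply by (c^-4): add exponents.

c^(-8)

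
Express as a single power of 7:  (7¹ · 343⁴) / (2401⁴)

7¹ = 7^1; 343⁴ = 7^12; 2401⁴ = 7^16
Combine exponents: 7^(-3)

7^(-3)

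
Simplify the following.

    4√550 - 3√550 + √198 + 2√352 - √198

13*√22

4√550 = 20*√22; 3√550 = 15*√22; √198 = 3*√22; 2√352 = 8*√22; √198 = 3*√22
Combine: (20 - 15 + 3 + 8 - 3)·√22 = 13*√22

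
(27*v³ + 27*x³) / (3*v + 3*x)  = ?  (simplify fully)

(3*v)^3 + (3*x)^3 = (3*v + 3*x)(9*v² - 9*v*x + 9*x²).

9*v² - 9*v*x + 9*x²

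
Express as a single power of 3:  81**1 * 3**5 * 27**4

3**21

81**1 = 3**4; 3**5 = 3**5; 27**4 = 3**12
Combine exponents: 3**21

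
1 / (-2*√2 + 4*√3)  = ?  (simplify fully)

(√2 + 2*√3)/20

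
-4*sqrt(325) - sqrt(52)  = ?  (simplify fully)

4*sqrt(325) = 20*sqrt(13); sqrt(52) = 2*sqrt(13)
Combine: (-20 - 2)·sqrt(13) = -22*sqrt(13)

-22*sqrt(13)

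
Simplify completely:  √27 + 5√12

13*√3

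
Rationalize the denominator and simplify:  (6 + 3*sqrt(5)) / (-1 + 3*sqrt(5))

(21*sqrt(5) + 51)/44

Multiply numerator and denominator by -3*sqrt(5) - 1.
Denominator becomes -44; numerator becomes -51 - 21*sqrt(5).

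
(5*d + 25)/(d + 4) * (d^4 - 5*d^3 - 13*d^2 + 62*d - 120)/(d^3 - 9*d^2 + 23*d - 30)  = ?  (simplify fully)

5*d + 25

Factor: 5*d + 25 = 5*(d + 5);  d^4 - 5*d^3 - 13*d^2 + 62*d - 120 = (d - 6)*(d^2 - 3*d + 5)*(d + 4);  d^3 - 9*d^2 + 23*d - 30 = (d - 6)*(d^2 - 3*d + 5)
Cancel the common factors (d^2 - 3*d + 5), (d + 4), (d - 6).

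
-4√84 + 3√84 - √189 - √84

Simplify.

-7*√21

4√84 = 8*√21; 3√84 = 6*√21; √189 = 3*√21; √84 = 2*√21
Combine: (-8 + 6 - 3 - 2)·√21 = -7*√21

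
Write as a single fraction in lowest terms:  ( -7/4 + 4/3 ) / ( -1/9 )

15/4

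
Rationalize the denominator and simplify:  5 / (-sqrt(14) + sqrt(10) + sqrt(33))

(-145*sqrt(14) - 45*sqrt(33) + 185*sqrt(10) + 20*sqrt(1155))/479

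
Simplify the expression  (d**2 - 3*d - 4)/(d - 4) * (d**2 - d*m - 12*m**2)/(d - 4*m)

d**2 + 3*d*m + d + 3*m

Factor: d**2 - 3*d - 4 = (d - 4)*(d + 1);  d**2 - d*m - 12*m**2 = (d + 3*m)*(d - 4*m)
Cancel the common factors (d - 4), (d - 4*m).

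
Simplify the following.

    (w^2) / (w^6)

Quotient: (w^-4)

w^(-4)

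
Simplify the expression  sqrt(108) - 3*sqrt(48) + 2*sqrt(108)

sqrt(108) = 6*sqrt(3); 3*sqrt(48) = 12*sqrt(3); 2*sqrt(108) = 12*sqrt(3)
Combine: (6 - 12 + 12)·sqrt(3) = 6*sqrt(3)

6*sqrt(3)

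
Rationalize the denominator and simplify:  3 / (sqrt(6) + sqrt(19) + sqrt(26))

(-12*sqrt(741) - 3*sqrt(26) + 39*sqrt(19) + 117*sqrt(6))/455

Group as (sqrt(6) + sqrt(26)) + sqrt(19); multiply by (sqrt(6) + sqrt(26)) - sqrt(19), then rationalise the remaining surd.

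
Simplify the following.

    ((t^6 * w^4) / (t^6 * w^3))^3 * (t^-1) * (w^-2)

Inside the bracket: w^1
Raise to the power 3: w^3
Multiply by (t^-1) * (w^-2): add exponents.

w/t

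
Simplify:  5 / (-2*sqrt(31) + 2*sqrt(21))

Multiply numerator and denominator by 2*sqrt(21) + 2*sqrt(31).
Denominator becomes -40; numerator becomes 10*sqrt(21) + 10*sqrt(31).

(-sqrt(31) - sqrt(21))/4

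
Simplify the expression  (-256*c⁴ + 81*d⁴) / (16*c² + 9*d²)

-16*c² + 9*d²

-256*c⁴ + 81*d⁴ factors as -(4*c - 3*d)*(4*c + 3*d)*(16*c² + 9*d²).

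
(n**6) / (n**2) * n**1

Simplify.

n**5

Quotient: n**4
Multiply by n**1: add exponents.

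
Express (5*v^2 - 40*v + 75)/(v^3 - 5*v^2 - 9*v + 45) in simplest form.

5/(v + 3)

Factor: 5*v^2 - 40*v + 75 = 5*(v - 3)*(v - 5);  v^3 - 5*v^2 - 9*v + 45 = (v - 5)*(v + 3)*(v - 3)
Cancel the common factors (v - 5), (v - 3).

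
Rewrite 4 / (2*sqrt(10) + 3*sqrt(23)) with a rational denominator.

Multiply numerator and denominator by -3*sqrt(23) + 2*sqrt(10).
Denominator becomes -167; numerator becomes -12*sqrt(23) + 8*sqrt(10).

(-8*sqrt(10) + 12*sqrt(23))/167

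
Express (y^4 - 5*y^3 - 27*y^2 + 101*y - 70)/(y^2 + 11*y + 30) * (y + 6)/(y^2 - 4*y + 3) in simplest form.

Factor: y^4 - 5*y^3 - 27*y^2 + 101*y - 70 = (y - 2)*(y - 1)*(y - 7)*(y + 5);  y^2 + 11*y + 30 = (y + 6)*(y + 5);  y^2 - 4*y + 3 = (y - 1)*(y - 3)
Cancel the common factors (y + 5), (y + 6), (y - 1).

(y^2 - 9*y + 14)/(y - 3)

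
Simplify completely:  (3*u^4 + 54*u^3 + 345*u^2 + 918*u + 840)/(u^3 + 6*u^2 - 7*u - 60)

(3*u^2 + 27*u + 42)/(u - 3)

Factor: 3*u^4 + 54*u^3 + 345*u^2 + 918*u + 840 = 3*(u + 4)*(u + 7)*(u + 5)*(u + 2);  u^3 + 6*u^2 - 7*u - 60 = (u - 3)*(u + 4)*(u + 5)
Cancel the common factors (u + 4), (u + 5).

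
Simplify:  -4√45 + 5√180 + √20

4√45 = 12*√5; 5√180 = 30*√5; √20 = 2*√5
Combine: (-12 + 30 + 2)·√5 = 20*√5

20*√5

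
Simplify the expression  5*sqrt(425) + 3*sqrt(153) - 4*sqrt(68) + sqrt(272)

5*sqrt(425) = 25*sqrt(17); 3*sqrt(153) = 9*sqrt(17); 4*sqrt(68) = 8*sqrt(17); sqrt(272) = 4*sqrt(17)
Combine: (25 + 9 - 8 + 4)·sqrt(17) = 30*sqrt(17)

30*sqrt(17)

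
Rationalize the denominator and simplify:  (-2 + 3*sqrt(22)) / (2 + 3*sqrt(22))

(-6*sqrt(22) + 101)/97

Multiply numerator and denominator by -3*sqrt(22) + 2.
Denominator becomes -194; numerator becomes -202 + 12*sqrt(22).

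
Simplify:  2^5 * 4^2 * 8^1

2^12

2^5 = 2^5; 4^2 = 2^4; 8^1 = 2^3
Combine exponents: 2^12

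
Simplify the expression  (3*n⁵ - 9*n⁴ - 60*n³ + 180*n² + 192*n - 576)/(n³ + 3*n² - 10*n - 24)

3*n² - 18*n + 24

Factor: 3*n⁵ - 9*n⁴ - 60*n³ + 180*n² + 192*n - 576 = 3·(n + 4)·(n - 3)·(n + 2)·(n - 4)·(n - 2);  n³ + 3*n² - 10*n - 24 = (n + 2)·(n - 3)·(n + 4)
Cancel the common factors (n + 4), (n + 2), (n - 3).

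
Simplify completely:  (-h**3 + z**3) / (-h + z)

h**2 + h*z + z**2

z**3 - h**3 = (-h + z)(h**2 + h*z + z**2).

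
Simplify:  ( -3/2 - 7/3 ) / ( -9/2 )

Numerator: -3/2 - 7/3 = -23/6
Denominator: -9/2 = -9/2
Divide: (-23/6) · (-2/9) = 23/27

23/27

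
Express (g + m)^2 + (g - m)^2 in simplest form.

2*g^2 + 2*m^2

Write as f(g,m) + f(g,-m) and expand.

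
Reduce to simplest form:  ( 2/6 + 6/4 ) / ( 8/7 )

Numerator: 2/6 + 6/4 = 11/6
Denominator: 8/7 = 8/7
Divide: (11/6) · (7/8) = 77/48

77/48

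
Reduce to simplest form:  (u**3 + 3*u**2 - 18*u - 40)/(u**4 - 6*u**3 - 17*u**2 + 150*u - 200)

(u + 2)/(u**2 - 7*u + 10)

Factor: u**3 + 3*u**2 - 18*u - 40 = (u + 5)*(u + 2)*(u - 4);  u**4 - 6*u**3 - 17*u**2 + 150*u - 200 = (u - 5)*(u - 2)*(u + 5)*(u - 4)
Cancel the common factors (u - 4), (u + 5).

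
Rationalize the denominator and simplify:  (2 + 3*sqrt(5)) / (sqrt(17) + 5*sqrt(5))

Multiply numerator and denominator by -sqrt(17) + 5*sqrt(5).
Denominator becomes 108; numerator becomes -3*sqrt(85) - 2*sqrt(17) + 10*sqrt(5) + 75.

(-3*sqrt(85) - 2*sqrt(17) + 10*sqrt(5) + 75)/108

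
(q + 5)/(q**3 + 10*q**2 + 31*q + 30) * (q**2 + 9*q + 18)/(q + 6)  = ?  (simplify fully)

1/(q + 2)

Factor: q**3 + 10*q**2 + 31*q + 30 = (q + 5)*(q + 2)*(q + 3);  q**2 + 9*q + 18 = (q + 6)*(q + 3)
Cancel the common factors (q + 3), (q + 5), (q + 6).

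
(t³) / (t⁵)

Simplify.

Quotient: (t^-2)

t^(-2)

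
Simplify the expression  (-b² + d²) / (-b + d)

Factor d^2 - b^2 and cancel (-b + d).

b + d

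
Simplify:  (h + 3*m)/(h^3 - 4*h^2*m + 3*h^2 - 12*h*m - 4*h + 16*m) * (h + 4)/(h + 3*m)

1/(h^2 - 4*h*m - h + 4*m)

Factor: h^3 - 4*h^2*m + 3*h^2 - 12*h*m - 4*h + 16*m = (h - 1)*(h - 4*m)*(h + 4)
Cancel the common factors (h + 4), (h + 3*m).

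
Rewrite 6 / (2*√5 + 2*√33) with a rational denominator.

(-3*√5 + 3*√33)/28

Multiply numerator and denominator by -2*√33 + 2*√5.
Denominator becomes -112; numerator becomes -12*√33 + 12*√5.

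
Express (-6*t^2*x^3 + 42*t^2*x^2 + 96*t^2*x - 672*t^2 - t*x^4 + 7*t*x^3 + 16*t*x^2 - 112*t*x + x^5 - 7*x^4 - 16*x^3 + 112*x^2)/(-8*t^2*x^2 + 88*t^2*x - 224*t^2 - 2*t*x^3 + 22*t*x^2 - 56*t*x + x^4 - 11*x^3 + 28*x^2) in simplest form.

Factor: -6*t^2*x^3 + 42*t^2*x^2 + 96*t^2*x - 672*t^2 - t*x^4 + 7*t*x^3 + 16*t*x^2 - 112*t*x + x^5 - 7*x^4 - 16*x^3 + 112*x^2 = (x - 4)*(x - 7)*(2*t + x)*(x + 4)*(-3*t + x);  -8*t^2*x^2 + 88*t^2*x - 224*t^2 - 2*t*x^3 + 22*t*x^2 - 56*t*x + x^4 - 11*x^3 + 28*x^2 = (x - 7)*(x - 4)*(-4*t + x)*(2*t + x)
Cancel the common factors (2*t + x), (x - 7), (x - 4).

(-3*t*x - 12*t + x^2 + 4*x)/(-4*t + x)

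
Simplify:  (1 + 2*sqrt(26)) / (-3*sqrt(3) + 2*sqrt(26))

(3*sqrt(3) + 2*sqrt(26) + 6*sqrt(78) + 104)/77

Multiply numerator and denominator by 3*sqrt(3) + 2*sqrt(26).
Denominator becomes 77; numerator becomes 3*sqrt(3) + 2*sqrt(26) + 6*sqrt(78) + 104.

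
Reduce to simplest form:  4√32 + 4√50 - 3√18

27*√2

4√32 = 16*√2; 4√50 = 20*√2; 3√18 = 9*√2
Combine: (16 + 20 - 9)·√2 = 27*√2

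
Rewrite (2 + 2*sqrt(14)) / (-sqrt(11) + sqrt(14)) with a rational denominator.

Multiply numerator and denominator by sqrt(11) + sqrt(14).
Denominator becomes 3; numerator becomes 2*sqrt(11) + 2*sqrt(14) + 2*sqrt(154) + 28.

(2*sqrt(11) + 2*sqrt(14) + 2*sqrt(154) + 28)/3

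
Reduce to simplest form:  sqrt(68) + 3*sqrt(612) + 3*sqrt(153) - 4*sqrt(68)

sqrt(68) = 2*sqrt(17); 3*sqrt(612) = 18*sqrt(17); 3*sqrt(153) = 9*sqrt(17); 4*sqrt(68) = 8*sqrt(17)
Combine: (2 + 18 + 9 - 8)·sqrt(17) = 21*sqrt(17)

21*sqrt(17)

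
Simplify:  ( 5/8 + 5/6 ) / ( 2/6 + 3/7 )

245/128

Numerator: 5/8 + 5/6 = 35/24
Denominator: 2/6 + 3/7 = 16/21
Divide: (35/24) · (21/16) = 245/128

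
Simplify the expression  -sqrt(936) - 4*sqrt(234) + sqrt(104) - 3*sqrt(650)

-31*sqrt(26)

sqrt(936) = 6*sqrt(26); 4*sqrt(234) = 12*sqrt(26); sqrt(104) = 2*sqrt(26); 3*sqrt(650) = 15*sqrt(26)
Combine: (-6 - 12 + 2 - 15)·sqrt(26) = -31*sqrt(26)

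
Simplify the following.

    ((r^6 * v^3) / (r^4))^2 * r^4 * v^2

r^8*v^8

Inside the bracket: r^2 * v^3
Raise to the power 2: r^4 * v^6
Multiply by r^4 * v^2: add exponents.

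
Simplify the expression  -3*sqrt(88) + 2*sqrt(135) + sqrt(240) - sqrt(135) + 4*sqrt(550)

3*sqrt(88) = 6*sqrt(22); 2*sqrt(135) = 6*sqrt(15); sqrt(240) = 4*sqrt(15); sqrt(135) = 3*sqrt(15); 4*sqrt(550) = 20*sqrt(22)

7*sqrt(15) + 14*sqrt(22)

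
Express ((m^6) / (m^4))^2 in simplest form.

Inside the bracket: m^2
Raise to the power 2: m^4

m^4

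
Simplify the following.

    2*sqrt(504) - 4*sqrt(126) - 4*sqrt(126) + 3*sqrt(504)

6*sqrt(14)

2*sqrt(504) = 12*sqrt(14); 4*sqrt(126) = 12*sqrt(14); 4*sqrt(126) = 12*sqrt(14); 3*sqrt(504) = 18*sqrt(14)
Combine: (12 - 12 - 12 + 18)·sqrt(14) = 6*sqrt(14)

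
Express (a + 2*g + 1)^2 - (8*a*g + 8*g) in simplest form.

After expansion: a^2 - 4*a*g + 2*a + 4*g^2 - 4*g + 1 — a perfect-square trinomial.

(a - 2*g + 1)^2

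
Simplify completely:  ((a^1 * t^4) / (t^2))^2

Inside the bracket: a^1 * t^2
Raise to the power 2: a^2 * t^4

a^2*t^4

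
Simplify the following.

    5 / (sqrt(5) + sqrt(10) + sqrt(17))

(-25*sqrt(34) - 5*sqrt(17) + 30*sqrt(10) + 55*sqrt(5))/98

Group as (sqrt(5) + sqrt(10)) + sqrt(17); multiply by (sqrt(5) + sqrt(10)) - sqrt(17), then rationalise the remaining surd.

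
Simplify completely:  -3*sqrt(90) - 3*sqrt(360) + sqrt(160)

3*sqrt(90) = 9*sqrt(10); 3*sqrt(360) = 18*sqrt(10); sqrt(160) = 4*sqrt(10)
Combine: (-9 - 18 + 4)·sqrt(10) = -23*sqrt(10)

-23*sqrt(10)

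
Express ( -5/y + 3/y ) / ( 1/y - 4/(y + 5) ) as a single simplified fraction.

(2*y + 10)/(3*y - 5)

Numerator: -5/y + 3/y = -2/y
Denominator: 1/y - 4/(y + 5) = (-3*y + 5)/(y^2 + 5*y)
Divide: (-2/y) · ((y^2 + 5*y)/(-3*y + 5)) = (2*y + 10)/(3*y - 5)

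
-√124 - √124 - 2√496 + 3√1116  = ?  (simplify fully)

6*√31

√124 = 2*√31; √124 = 2*√31; 2√496 = 8*√31; 3√1116 = 18*√31
Combine: (-2 - 2 - 8 + 18)·√31 = 6*√31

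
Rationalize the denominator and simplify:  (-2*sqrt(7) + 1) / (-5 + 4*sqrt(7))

Multiply numerator and denominator by -4*sqrt(7) - 5.
Denominator becomes -87; numerator becomes 6*sqrt(7) + 51.

(-17 - 2*sqrt(7))/29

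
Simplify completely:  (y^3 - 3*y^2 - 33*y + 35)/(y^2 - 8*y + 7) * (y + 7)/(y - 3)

(y^2 + 12*y + 35)/(y - 3)

Factor: y^3 - 3*y^2 - 33*y + 35 = (y - 1)*(y + 5)*(y - 7);  y^2 - 8*y + 7 = (y - 7)*(y - 1)
Cancel the common factors (y - 7), (y - 1).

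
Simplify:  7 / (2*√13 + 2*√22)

Multiply numerator and denominator by -2*√22 + 2*√13.
Denominator becomes -36; numerator becomes -14*√22 + 14*√13.

(-7*√13 + 7*√22)/18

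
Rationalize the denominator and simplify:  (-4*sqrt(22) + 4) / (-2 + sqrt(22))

Multiply numerator and denominator by -sqrt(22) - 2.
Denominator becomes -18; numerator becomes 4*sqrt(22) + 80.

(-40 - 2*sqrt(22))/9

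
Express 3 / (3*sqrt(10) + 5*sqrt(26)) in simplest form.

Multiply numerator and denominator by -5*sqrt(26) + 3*sqrt(10).
Denominator becomes -560; numerator becomes -15*sqrt(26) + 9*sqrt(10).

(-9*sqrt(10) + 15*sqrt(26))/560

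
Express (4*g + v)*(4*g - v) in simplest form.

Difference of squares with P = 4*g, Q = v.

16*g**2 - v**2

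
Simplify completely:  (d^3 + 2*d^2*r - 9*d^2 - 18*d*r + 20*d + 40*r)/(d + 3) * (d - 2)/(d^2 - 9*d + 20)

(d^2 + 2*d*r - 2*d - 4*r)/(d + 3)

Factor: d^3 + 2*d^2*r - 9*d^2 - 18*d*r + 20*d + 40*r = (d - 5)*(d + 2*r)*(d - 4);  d^2 - 9*d + 20 = (d - 5)*(d - 4)
Cancel the common factors (d - 5), (d - 4).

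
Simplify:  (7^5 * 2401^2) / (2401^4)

7^5 = 7^5; 2401^2 = 7^8; 2401^4 = 7^16
Combine exponents: 7^(-3)

7^(-3)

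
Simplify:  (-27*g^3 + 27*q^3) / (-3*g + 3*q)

(3*q)^3 - (3*g)^3 = (-3*g + 3*q)(9*g^2 + 9*g*q + 9*q^2).

9*g^2 + 9*g*q + 9*q^2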